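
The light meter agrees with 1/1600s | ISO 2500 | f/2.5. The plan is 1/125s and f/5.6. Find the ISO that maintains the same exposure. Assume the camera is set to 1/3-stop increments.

ISO 1000

Shutter speed: 1/1600 → 1/1250 → 1/1000 → 1/800 → 1/640 → 1/500 → 1/400 → 1/320 → 1/250 → 1/200 → 1/160 → 1/125 — 3 2/3 stops slower (brighter).
Aperture: f/2.5 → f/2.8 → f/3.2 → f/3.5 → f/4 → f/4.5 → f/5 → f/5.6 — 2 1/3 stops smaller aperture (darker).
Net change so far: 1 1/3 stops brighter. Offset with the ISO: 2500 → 2000 → 1600 → 1250 → 1000.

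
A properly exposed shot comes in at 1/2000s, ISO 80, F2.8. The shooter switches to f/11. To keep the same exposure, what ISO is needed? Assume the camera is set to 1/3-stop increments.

Aperture: f/2.8 → f/3.2 → f/3.5 → f/4 → f/4.5 → f/5 → f/5.6 → f/6.3 → f/7.1 → f/8 → f/9 → f/10 → f/11 — 4 stops narrower (darker).
Need 4 stops brighter from the ISO: 80 → 100 → 125 → 160 → 200 → 250 → 320 → 400 → 500 → 640 → 800 → 1000 → 1250.

ISO 1250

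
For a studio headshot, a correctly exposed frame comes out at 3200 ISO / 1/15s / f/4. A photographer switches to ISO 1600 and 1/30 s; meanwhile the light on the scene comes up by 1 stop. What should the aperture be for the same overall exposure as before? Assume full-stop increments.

f/2.8

Scene light: 1 stop brighter.
ISO: 3200 → 1600 — 1 stop lower (darker).
Shutter speed: 1/15 → 1/30 — 1 stop faster (darker).
Net so far: 1 stop darker. Aperture: f/4 → f/2.8.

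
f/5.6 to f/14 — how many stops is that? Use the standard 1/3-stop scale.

f/5.6 → f/6.3 → f/7.1 → f/8 → f/9 → f/10 → f/11 → f/13 → f/14 — count the steps: 8 third-stops = 2 2/3 stops.

2 2/3 stops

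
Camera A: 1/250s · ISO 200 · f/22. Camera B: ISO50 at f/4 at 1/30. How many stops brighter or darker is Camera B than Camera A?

6 stops brighter

Aperture: f/22 → f/16 → f/11 → f/8 → f/5.6 → f/4 — 5 stops larger aperture (brighter).
Shutter speed: 1/250 → 1/125 → 1/60 → 1/30 — 3 stops slower (brighter).
ISO: 200 → 100 → 50 — 2 stops lower (darker).
Net: +5 +3 −2 = +6 stops.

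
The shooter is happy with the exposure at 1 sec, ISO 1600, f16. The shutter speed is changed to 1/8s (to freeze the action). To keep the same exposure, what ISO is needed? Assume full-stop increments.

ISO 12800

Shutter speed: 1 → 1/2 → 1/4 → 1/8 — 3 stops faster (darker).
Need 3 stops brighter from the ISO: 1600 → 3200 → 6400 → 12800.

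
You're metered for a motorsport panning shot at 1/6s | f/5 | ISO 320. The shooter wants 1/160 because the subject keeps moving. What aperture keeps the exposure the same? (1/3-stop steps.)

f/1.0

Shutter speed: 1/6 → 1/8 → 1/10 → 1/13 → 1/15 → 1/20 → 1/25 → 1/30 → 1/40 → 1/50 → 1/60 → 1/80 → 1/100 → 1/125 → 1/160 — 4 2/3 stops faster (darker).
Need 4 2/3 stops brighter from the aperture: f/5 → f/4.5 → f/4 → f/3.5 → f/3.2 → f/2.8 → f/2.5 → f/2.2 → f/2 → f/1.8 → f/1.6 → f/1.4 → f/1.2 → f/1.1 → f/1.0.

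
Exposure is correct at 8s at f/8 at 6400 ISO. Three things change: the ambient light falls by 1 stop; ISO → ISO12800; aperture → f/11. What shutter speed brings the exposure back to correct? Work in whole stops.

Scene light: 1 stop darker.
ISO: 6400 → 12800 — 1 stop higher (brighter).
Aperture: f/8 → f/11 — 1 stop narrower (darker).
Net so far: 1 stop darker. Shutter speed: 8 → 15.

15 s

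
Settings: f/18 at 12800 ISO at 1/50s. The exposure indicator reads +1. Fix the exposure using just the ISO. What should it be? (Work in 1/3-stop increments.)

Overexposed by 1 stop → need 1 stop darker.
ISO: 12800 → 10000 → 8000 → 6400.

ISO 6400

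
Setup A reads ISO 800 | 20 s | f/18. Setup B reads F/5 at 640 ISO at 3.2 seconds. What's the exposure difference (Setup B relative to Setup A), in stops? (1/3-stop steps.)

2/3 stop brighter

Aperture: f/18 → f/16 → f/14 → f/13 → f/11 → f/10 → f/9 → f/8 → f/7.1 → f/6.3 → f/5.6 → f/5 — 3 2/3 stops wider (brighter).
Shutter speed: 20 → 15 → 13 → 10 → 8 → 6 → 5 → 4 → 3.2 — 2 2/3 stops faster (darker).
ISO: 800 → 640 — 1/3 stop dropped (darker).
Net: +3 2/3 −2 2/3 −1/3 = +2/3 stops.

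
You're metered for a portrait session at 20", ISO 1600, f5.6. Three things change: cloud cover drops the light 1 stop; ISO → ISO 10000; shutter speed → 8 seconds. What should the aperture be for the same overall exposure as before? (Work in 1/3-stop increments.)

f/6.3

Scene light: 1 stop darker.
ISO: 1600 → 2000 → 2500 → 3200 → 4000 → 5000 → 6400 → 8000 → 10000 — 2 2/3 stops raised (brighter).
Shutter speed: 20 → 15 → 13 → 10 → 8 — 1 1/3 stops faster (darker).
Net so far: 1/3 stop brighter. Aperture: f/5.6 → f/6.3.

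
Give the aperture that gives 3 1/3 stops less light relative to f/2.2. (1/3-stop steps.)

Aperture: f/2.2 → f/2.5 → f/2.8 → f/3.2 → f/3.5 → f/4 → f/4.5 → f/5 → f/5.6 → f/6.3 → f/7.1 — 3 1/3 stops smaller aperture (darker).

f/7.1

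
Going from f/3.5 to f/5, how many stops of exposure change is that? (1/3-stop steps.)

f/3.5 → f/4 → f/4.5 → f/5 — count the steps: 3 third-stops = 1 stop.

1 stop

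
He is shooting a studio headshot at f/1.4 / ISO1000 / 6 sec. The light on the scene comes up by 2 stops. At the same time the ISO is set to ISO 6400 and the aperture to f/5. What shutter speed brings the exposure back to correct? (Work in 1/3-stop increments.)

Scene light: 2 stops brighter.
ISO: 1000 → 1250 → 1600 → 2000 → 2500 → 3200 → 4000 → 5000 → 6400 — 2 2/3 stops raised (brighter).
Aperture: f/1.4 → f/1.6 → f/1.8 → f/2 → f/2.2 → f/2.5 → f/2.8 → f/3.2 → f/3.5 → f/4 → f/4.5 → f/5 — 3 2/3 stops smaller aperture (darker).
Net so far: 1 stop brighter. Shutter speed: 6 → 5 → 4 → 3.2.

3.2 s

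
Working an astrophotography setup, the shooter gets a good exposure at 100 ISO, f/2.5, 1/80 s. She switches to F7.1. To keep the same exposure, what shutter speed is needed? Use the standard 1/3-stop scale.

Aperture: f/2.5 → f/2.8 → f/3.2 → f/3.5 → f/4 → f/4.5 → f/5 → f/5.6 → f/6.3 → f/7.1 — 3 stops stopped down (darker).
Need 3 stops brighter from the shutter speed: 1/80 → 1/60 → 1/50 → 1/40 → 1/30 → 1/25 → 1/20 → 1/15 → 1/13 → 1/10.

1/10s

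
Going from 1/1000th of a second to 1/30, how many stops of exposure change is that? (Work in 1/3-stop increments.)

1/1000 → 1/800 → 1/640 → 1/500 → 1/400 → 1/320 → 1/250 → 1/200 → 1/160 → 1/125 → 1/100 → 1/80 → 1/60 → 1/50 → 1/40 → 1/30 — count the steps: 15 third-stops = 5 stops.

5 stops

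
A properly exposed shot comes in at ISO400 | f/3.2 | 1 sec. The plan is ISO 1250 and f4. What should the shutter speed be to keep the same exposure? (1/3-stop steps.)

0.5 s

ISO: 400 → 500 → 640 → 800 → 1000 → 1250 — 1 2/3 stops higher (brighter).
Aperture: f/3.2 → f/3.5 → f/4 — 2/3 stop narrower (darker).
Net change so far: 1 stop brighter. Offset with the shutter speed: 1 → 0.8 → 0.6 → 0.5.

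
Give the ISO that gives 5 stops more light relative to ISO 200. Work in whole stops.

ISO: 200 → 400 → 800 → 1600 → 3200 → 6400 — 5 stops raised (brighter).

ISO 6400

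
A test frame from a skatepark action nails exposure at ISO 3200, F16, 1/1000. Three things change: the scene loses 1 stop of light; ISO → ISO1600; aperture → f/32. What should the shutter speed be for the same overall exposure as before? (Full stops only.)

1/60s

Scene light: 1 stop darker.
ISO: 3200 → 1600 — 1 stop lower (darker).
Aperture: f/16 → f/22 → f/32 — 2 stops narrower (darker).
Net so far: 4 stops darker. Shutter speed: 1/1000 → 1/500 → 1/250 → 1/125 → 1/60.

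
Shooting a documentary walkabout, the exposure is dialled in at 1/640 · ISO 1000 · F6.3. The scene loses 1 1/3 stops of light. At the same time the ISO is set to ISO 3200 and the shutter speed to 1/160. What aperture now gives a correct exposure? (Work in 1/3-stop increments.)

f/14

Scene light: 1 1/3 stops darker.
ISO: 1000 → 1250 → 1600 → 2000 → 2500 → 3200 — 1 2/3 stops higher (brighter).
Shutter speed: 1/640 → 1/500 → 1/400 → 1/320 → 1/250 → 1/200 → 1/160 — 2 stops longer (brighter).
Net so far: 2 1/3 stops brighter. Aperture: f/6.3 → f/7.1 → f/8 → f/9 → f/10 → f/11 → f/13 → f/14.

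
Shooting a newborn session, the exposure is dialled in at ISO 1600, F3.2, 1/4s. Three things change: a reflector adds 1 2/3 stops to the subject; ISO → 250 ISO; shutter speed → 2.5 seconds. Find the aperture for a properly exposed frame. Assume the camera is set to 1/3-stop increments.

f/7.1

Scene light: 1 2/3 stops brighter.
ISO: 1600 → 1250 → 1000 → 800 → 640 → 500 → 400 → 320 → 250 — 2 2/3 stops dropped (darker).
Shutter speed: 1/4 → 0.3 → 0.4 → 0.5 → 0.6 → 0.8 → 1 → 1.3 → 1.6 → 2 → 2.5 — 3 1/3 stops longer (brighter).
Net so far: 2 1/3 stops brighter. Aperture: f/3.2 → f/3.5 → f/4 → f/4.5 → f/5 → f/5.6 → f/6.3 → f/7.1.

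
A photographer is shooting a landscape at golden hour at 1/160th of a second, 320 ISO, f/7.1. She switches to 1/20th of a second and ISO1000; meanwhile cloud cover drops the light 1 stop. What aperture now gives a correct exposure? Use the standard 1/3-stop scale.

f/25

Scene light: 1 stop darker.
Shutter speed: 1/160 → 1/125 → 1/100 → 1/80 → 1/60 → 1/50 → 1/40 → 1/30 → 1/25 → 1/20 — 3 stops longer (brighter).
ISO: 320 → 400 → 500 → 640 → 800 → 1000 — 1 2/3 stops raised (brighter).
Net so far: 3 2/3 stops brighter. Aperture: f/7.1 → f/8 → f/9 → f/10 → f/11 → f/13 → f/14 → f/16 → f/18 → f/20 → f/22 → f/25.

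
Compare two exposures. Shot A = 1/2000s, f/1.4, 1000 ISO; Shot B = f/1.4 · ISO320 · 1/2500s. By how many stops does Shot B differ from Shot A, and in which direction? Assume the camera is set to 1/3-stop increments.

2 stops darker

Aperture: unchanged.
Shutter speed: 1/2000 → 1/2500 — 1/3 stop shorter (darker).
ISO: 1000 → 800 → 640 → 500 → 400 → 320 — 1 2/3 stops dropped (darker).
Net: −1/3 −1 2/3 = −2 stops.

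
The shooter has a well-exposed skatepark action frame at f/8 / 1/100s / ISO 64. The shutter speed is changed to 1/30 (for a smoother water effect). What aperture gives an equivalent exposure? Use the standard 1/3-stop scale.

f/14

Shutter speed: 1/100 → 1/80 → 1/60 → 1/50 → 1/40 → 1/30 — 1 2/3 stops longer (brighter).
Need 1 2/3 stops darker from the aperture: f/8 → f/9 → f/10 → f/11 → f/13 → f/14.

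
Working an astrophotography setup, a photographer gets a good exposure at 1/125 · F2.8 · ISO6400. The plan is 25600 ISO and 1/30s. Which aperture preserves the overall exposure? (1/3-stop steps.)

f/11

ISO: 6400 → 8000 → 10000 → 12800 → 16000 → 20000 → 25600 — 2 stops higher (brighter).
Shutter speed: 1/125 → 1/100 → 1/80 → 1/60 → 1/50 → 1/40 → 1/30 — 2 stops slower (brighter).
Net change so far: 4 stops brighter. Offset with the aperture: f/2.8 → f/3.2 → f/3.5 → f/4 → f/4.5 → f/5 → f/5.6 → f/6.3 → f/7.1 → f/8 → f/9 → f/10 → f/11.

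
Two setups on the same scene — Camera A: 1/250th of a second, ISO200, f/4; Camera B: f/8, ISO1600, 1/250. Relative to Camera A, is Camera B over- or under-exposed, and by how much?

Aperture: f/4 → f/5.6 → f/8 — 2 stops narrower (darker).
Shutter speed: unchanged.
ISO: 200 → 400 → 800 → 1600 — 3 stops raised (brighter).
Net: −2 +3 = +1 stop.

1 stop brighter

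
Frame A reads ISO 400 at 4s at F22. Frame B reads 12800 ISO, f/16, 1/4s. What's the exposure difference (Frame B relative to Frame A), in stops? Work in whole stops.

Aperture: f/22 → f/16 — 1 stop opened up (brighter).
Shutter speed: 4 → 2 → 1 → 1/2 → 1/4 — 4 stops shorter (darker).
ISO: 400 → 800 → 1600 → 3200 → 6400 → 12800 — 5 stops higher (brighter).
Net: +1 −4 +5 = +2 stops.

2 stops brighter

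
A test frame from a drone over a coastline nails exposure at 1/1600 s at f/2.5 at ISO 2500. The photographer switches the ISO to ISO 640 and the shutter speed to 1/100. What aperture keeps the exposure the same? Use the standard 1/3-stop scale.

ISO: 2500 → 2000 → 1600 → 1250 → 1000 → 800 → 640 — 2 stops dropped (darker).
Shutter speed: 1/1600 → 1/1250 → 1/1000 → 1/800 → 1/640 → 1/500 → 1/400 → 1/320 → 1/250 → 1/200 → 1/160 → 1/125 → 1/100 — 4 stops slower (brighter).
Net change so far: 2 stops brighter. Offset with the aperture: f/2.5 → f/2.8 → f/3.2 → f/3.5 → f/4 → f/4.5 → f/5.

f/5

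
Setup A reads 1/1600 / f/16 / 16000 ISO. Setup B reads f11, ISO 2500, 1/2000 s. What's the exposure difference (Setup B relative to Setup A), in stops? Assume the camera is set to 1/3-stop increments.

Aperture: f/16 → f/14 → f/13 → f/11 — 1 stop opened up (brighter).
Shutter speed: 1/1600 → 1/2000 — 1/3 stop shorter (darker).
ISO: 16000 → 12800 → 10000 → 8000 → 6400 → 5000 → 4000 → 3200 → 2500 — 2 2/3 stops lower (darker).
Net: +1 −1/3 −2 2/3 = −2 stops.

2 stops darker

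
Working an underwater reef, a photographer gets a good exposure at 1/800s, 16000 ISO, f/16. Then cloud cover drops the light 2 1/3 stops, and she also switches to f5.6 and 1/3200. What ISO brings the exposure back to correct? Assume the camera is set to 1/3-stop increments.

Scene light: 2 1/3 stops darker.
Aperture: f/16 → f/14 → f/13 → f/11 → f/10 → f/9 → f/8 → f/7.1 → f/6.3 → f/5.6 — 3 stops opened up (brighter).
Shutter speed: 1/800 → 1/1000 → 1/1250 → 1/1600 → 1/2000 → 1/2500 → 1/3200 — 2 stops faster (darker).
Net so far: 1 1/3 stops darker. ISO: 16000 → 20000 → 25600 → 32000 → 40000.

ISO 40000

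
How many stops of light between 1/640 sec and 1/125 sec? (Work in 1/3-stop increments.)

1/640 → 1/500 → 1/400 → 1/320 → 1/250 → 1/200 → 1/160 → 1/125 — count the steps: 7 third-stops = 2 1/3 stops.

2 1/3 stops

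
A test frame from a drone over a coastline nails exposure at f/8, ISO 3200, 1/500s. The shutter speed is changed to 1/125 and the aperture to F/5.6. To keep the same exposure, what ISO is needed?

ISO 400

Shutter speed: 1/500 → 1/250 → 1/125 — 2 stops longer (brighter).
Aperture: f/8 → f/5.6 — 1 stop wider (brighter).
Net change so far: 3 stops brighter. Offset with the ISO: 3200 → 1600 → 800 → 400.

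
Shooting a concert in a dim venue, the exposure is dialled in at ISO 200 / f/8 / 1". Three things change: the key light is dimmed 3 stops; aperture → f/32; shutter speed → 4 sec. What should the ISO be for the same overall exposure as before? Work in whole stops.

ISO 6400

Scene light: 3 stops darker.
Aperture: f/8 → f/11 → f/16 → f/22 → f/32 — 4 stops smaller aperture (darker).
Shutter speed: 1 → 2 → 4 — 2 stops longer (brighter).
Net so far: 5 stops darker. ISO: 200 → 400 → 800 → 1600 → 3200 → 6400.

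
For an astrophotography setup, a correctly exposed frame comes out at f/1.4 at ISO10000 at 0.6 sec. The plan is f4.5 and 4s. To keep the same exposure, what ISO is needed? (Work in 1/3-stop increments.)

ISO 16000

Aperture: f/1.4 → f/1.6 → f/1.8 → f/2 → f/2.2 → f/2.5 → f/2.8 → f/3.2 → f/3.5 → f/4 → f/4.5 — 3 1/3 stops stopped down (darker).
Shutter speed: 0.6 → 0.8 → 1 → 1.3 → 1.6 → 2 → 2.5 → 3.2 → 4 — 2 2/3 stops slower (brighter).
Net change so far: 2/3 stop darker. Offset with the ISO: 10000 → 12800 → 16000.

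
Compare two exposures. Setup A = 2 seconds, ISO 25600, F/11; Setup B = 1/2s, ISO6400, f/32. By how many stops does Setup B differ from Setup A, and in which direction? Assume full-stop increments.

Aperture: f/11 → f/16 → f/22 → f/32 — 3 stops stopped down (darker).
Shutter speed: 2 → 1 → 1/2 — 2 stops shorter (darker).
ISO: 25600 → 12800 → 6400 — 2 stops lower (darker).
Net: −3 −2 −2 = −7 stops.

7 stops darker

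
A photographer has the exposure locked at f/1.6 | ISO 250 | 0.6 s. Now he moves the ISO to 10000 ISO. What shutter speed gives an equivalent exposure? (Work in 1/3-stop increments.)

1/60s

ISO: 250 → 320 → 400 → 500 → 640 → 800 → 1000 → 1250 → 1600 → 2000 → 2500 → 3200 → 4000 → 5000 → 6400 → 8000 → 10000 — 5 1/3 stops raised (brighter).
Need 5 1/3 stops darker from the shutter speed: 0.6 → 0.5 → 0.4 → 0.3 → 1/4 → 1/5 → 1/6 → 1/8 → 1/10 → 1/13 → 1/15 → 1/20 → 1/25 → 1/30 → 1/40 → 1/50 → 1/60.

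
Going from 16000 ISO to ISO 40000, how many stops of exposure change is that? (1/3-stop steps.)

16000 → 20000 → 25600 → 32000 → 40000 — count the steps: 4 third-stops = 1 1/3 stops.

1 1/3 stops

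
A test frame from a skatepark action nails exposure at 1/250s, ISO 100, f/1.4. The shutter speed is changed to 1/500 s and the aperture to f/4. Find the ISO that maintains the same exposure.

ISO 1600

Shutter speed: 1/250 → 1/500 — 1 stop shorter (darker).
Aperture: f/1.4 → f/2 → f/2.8 → f/4 — 3 stops narrower (darker).
Net change so far: 4 stops darker. Offset with the ISO: 100 → 200 → 400 → 800 → 1600.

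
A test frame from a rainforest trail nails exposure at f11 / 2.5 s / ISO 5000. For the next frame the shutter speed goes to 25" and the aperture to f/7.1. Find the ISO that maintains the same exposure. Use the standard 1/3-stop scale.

ISO 200

Shutter speed: 2.5 → 3.2 → 4 → 5 → 6 → 8 → 10 → 13 → 15 → 20 → 25 — 3 1/3 stops slower (brighter).
Aperture: f/11 → f/10 → f/9 → f/8 → f/7.1 — 1 1/3 stops wider (brighter).
Net change so far: 4 2/3 stops brighter. Offset with the ISO: 5000 → 4000 → 3200 → 2500 → 2000 → 1600 → 1250 → 1000 → 800 → 640 → 500 → 400 → 320 → 250 → 200.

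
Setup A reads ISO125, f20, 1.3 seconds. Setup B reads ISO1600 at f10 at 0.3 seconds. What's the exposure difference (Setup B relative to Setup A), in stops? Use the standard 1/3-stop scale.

3 2/3 stops brighter

Aperture: f/20 → f/18 → f/16 → f/14 → f/13 → f/11 → f/10 — 2 stops wider (brighter).
Shutter speed: 1.3 → 1 → 0.8 → 0.6 → 0.5 → 0.4 → 0.3 — 2 stops faster (darker).
ISO: 125 → 160 → 200 → 250 → 320 → 400 → 500 → 640 → 800 → 1000 → 1250 → 1600 — 3 2/3 stops raised (brighter).
Net: +2 −2 +3 2/3 = +3 2/3 stops.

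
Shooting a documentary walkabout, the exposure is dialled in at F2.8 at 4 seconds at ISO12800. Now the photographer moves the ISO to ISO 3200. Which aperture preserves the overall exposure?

f/1.4

ISO: 12800 → 6400 → 3200 — 2 stops dropped (darker).
Need 2 stops brighter from the aperture: f/2.8 → f/2 → f/1.4.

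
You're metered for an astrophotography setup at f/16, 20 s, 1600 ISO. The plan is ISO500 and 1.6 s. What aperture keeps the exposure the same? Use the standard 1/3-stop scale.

f/2.5

ISO: 1600 → 1250 → 1000 → 800 → 640 → 500 — 1 2/3 stops dropped (darker).
Shutter speed: 20 → 15 → 13 → 10 → 8 → 6 → 5 → 4 → 3.2 → 2.5 → 2 → 1.6 — 3 2/3 stops faster (darker).
Net change so far: 5 1/3 stops darker. Offset with the aperture: f/16 → f/14 → f/13 → f/11 → f/10 → f/9 → f/8 → f/7.1 → f/6.3 → f/5.6 → f/5 → f/4.5 → f/4 → f/3.5 → f/3.2 → f/2.8 → f/2.5.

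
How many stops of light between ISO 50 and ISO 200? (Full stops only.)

2 stops

50 → 100 → 200 — count the steps: 2 stops.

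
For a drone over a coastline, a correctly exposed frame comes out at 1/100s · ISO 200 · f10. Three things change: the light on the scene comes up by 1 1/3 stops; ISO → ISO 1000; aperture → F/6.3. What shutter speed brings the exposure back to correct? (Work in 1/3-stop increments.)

Scene light: 1 1/3 stops brighter.
ISO: 200 → 250 → 320 → 400 → 500 → 640 → 800 → 1000 — 2 1/3 stops raised (brighter).
Aperture: f/10 → f/9 → f/8 → f/7.1 → f/6.3 — 1 1/3 stops larger aperture (brighter).
Net so far: 5 stops brighter. Shutter speed: 1/100 → 1/125 → 1/160 → 1/200 → 1/250 → 1/320 → 1/400 → 1/500 → 1/640 → 1/800 → 1/1000 → 1/1250 → 1/1600 → 1/2000 → 1/2500 → 1/3200.

1/3200s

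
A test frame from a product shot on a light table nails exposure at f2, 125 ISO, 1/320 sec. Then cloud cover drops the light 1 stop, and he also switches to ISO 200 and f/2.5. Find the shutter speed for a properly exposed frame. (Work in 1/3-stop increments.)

1/160s

Scene light: 1 stop darker.
ISO: 125 → 160 → 200 — 2/3 stop higher (brighter).
Aperture: f/2 → f/2.2 → f/2.5 — 2/3 stop narrower (darker).
Net so far: 1 stop darker. Shutter speed: 1/320 → 1/250 → 1/200 → 1/160.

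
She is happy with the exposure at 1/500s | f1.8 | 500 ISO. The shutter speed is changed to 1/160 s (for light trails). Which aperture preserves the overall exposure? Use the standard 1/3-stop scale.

Shutter speed: 1/500 → 1/400 → 1/320 → 1/250 → 1/200 → 1/160 — 1 2/3 stops longer (brighter).
Need 1 2/3 stops darker from the aperture: f/1.8 → f/2 → f/2.2 → f/2.5 → f/2.8 → f/3.2.

f/3.2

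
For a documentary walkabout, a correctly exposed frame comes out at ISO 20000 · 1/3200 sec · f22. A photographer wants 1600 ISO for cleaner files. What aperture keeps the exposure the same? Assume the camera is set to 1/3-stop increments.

ISO: 20000 → 16000 → 12800 → 10000 → 8000 → 6400 → 5000 → 4000 → 3200 → 2500 → 2000 → 1600 — 3 2/3 stops dropped (darker).
Need 3 2/3 stops brighter from the aperture: f/22 → f/20 → f/18 → f/16 → f/14 → f/13 → f/11 → f/10 → f/9 → f/8 → f/7.1 → f/6.3.

f/6.3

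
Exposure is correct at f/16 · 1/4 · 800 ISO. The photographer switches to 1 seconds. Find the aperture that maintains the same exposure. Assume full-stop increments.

f/32

Shutter speed: 1/4 → 1/2 → 1 — 2 stops slower (brighter).
Need 2 stops darker from the aperture: f/16 → f/22 → f/32.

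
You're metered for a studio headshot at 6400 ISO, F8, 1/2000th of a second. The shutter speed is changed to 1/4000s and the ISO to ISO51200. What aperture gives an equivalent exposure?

Shutter speed: 1/2000 → 1/4000 — 1 stop shorter (darker).
ISO: 6400 → 12800 → 25600 → 51200 — 3 stops higher (brighter).
Net change so far: 2 stops brighter. Offset with the aperture: f/8 → f/11 → f/16.

f/16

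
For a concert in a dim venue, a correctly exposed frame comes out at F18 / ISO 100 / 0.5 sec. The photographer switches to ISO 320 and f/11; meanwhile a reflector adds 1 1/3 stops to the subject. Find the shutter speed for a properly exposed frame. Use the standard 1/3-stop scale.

1/40s

Scene light: 1 1/3 stops brighter.
ISO: 100 → 125 → 160 → 200 → 250 → 320 — 1 2/3 stops higher (brighter).
Aperture: f/18 → f/16 → f/14 → f/13 → f/11 — 1 1/3 stops wider (brighter).
Net so far: 4 1/3 stops brighter. Shutter speed: 0.5 → 0.4 → 0.3 → 1/4 → 1/5 → 1/6 → 1/8 → 1/10 → 1/13 → 1/15 → 1/20 → 1/25 → 1/30 → 1/40.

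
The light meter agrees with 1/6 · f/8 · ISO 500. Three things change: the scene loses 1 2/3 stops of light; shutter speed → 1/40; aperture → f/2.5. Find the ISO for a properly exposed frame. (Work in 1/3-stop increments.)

Scene light: 1 2/3 stops darker.
Shutter speed: 1/6 → 1/8 → 1/10 → 1/13 → 1/15 → 1/20 → 1/25 → 1/30 → 1/40 — 2 2/3 stops shorter (darker).
Aperture: f/8 → f/7.1 → f/6.3 → f/5.6 → f/5 → f/4.5 → f/4 → f/3.5 → f/3.2 → f/2.8 → f/2.5 — 3 1/3 stops wider (brighter).
Net so far: 1 stop darker. ISO: 500 → 640 → 800 → 1000.

ISO 1000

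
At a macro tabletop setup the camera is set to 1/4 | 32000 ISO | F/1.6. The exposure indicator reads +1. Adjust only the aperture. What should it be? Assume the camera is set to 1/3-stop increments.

Overexposed by 1 stop → need 1 stop darker.
Aperture: f/1.6 → f/1.8 → f/2 → f/2.2.

f/2.2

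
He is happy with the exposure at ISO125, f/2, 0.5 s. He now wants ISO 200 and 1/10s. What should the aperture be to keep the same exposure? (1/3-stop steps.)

ISO: 125 → 160 → 200 — 2/3 stop higher (brighter).
Shutter speed: 0.5 → 0.4 → 0.3 → 1/4 → 1/5 → 1/6 → 1/8 → 1/10 — 2 1/3 stops shorter (darker).
Net change so far: 1 2/3 stops darker. Offset with the aperture: f/2 → f/1.8 → f/1.6 → f/1.4 → f/1.2 → f/1.1.

f/1.1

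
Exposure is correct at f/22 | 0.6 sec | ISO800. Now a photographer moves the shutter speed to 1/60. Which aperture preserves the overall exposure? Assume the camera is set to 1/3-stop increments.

Shutter speed: 0.6 → 0.5 → 0.4 → 0.3 → 1/4 → 1/5 → 1/6 → 1/8 → 1/10 → 1/13 → 1/15 → 1/20 → 1/25 → 1/30 → 1/40 → 1/50 → 1/60 — 5 1/3 stops faster (darker).
Need 5 1/3 stops brighter from the aperture: f/22 → f/20 → f/18 → f/16 → f/14 → f/13 → f/11 → f/10 → f/9 → f/8 → f/7.1 → f/6.3 → f/5.6 → f/5 → f/4.5 → f/4 → f/3.5.

f/3.5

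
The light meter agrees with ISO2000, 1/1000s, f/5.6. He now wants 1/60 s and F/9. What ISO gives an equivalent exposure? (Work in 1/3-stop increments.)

ISO 320

Shutter speed: 1/1000 → 1/800 → 1/640 → 1/500 → 1/400 → 1/320 → 1/250 → 1/200 → 1/160 → 1/125 → 1/100 → 1/80 → 1/60 — 4 stops slower (brighter).
Aperture: f/5.6 → f/6.3 → f/7.1 → f/8 → f/9 — 1 1/3 stops narrower (darker).
Net change so far: 2 2/3 stops brighter. Offset with the ISO: 2000 → 1600 → 1250 → 1000 → 800 → 640 → 500 → 400 → 320.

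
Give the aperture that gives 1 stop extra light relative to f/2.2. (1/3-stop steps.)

Aperture: f/2.2 → f/2 → f/1.8 → f/1.6 — 1 stop wider (brighter).

f/1.6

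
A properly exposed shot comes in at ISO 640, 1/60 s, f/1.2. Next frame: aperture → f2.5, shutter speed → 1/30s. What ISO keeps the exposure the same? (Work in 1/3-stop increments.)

Aperture: f/1.2 → f/1.4 → f/1.6 → f/1.8 → f/2 → f/2.2 → f/2.5 — 2 stops narrower (darker).
Shutter speed: 1/60 → 1/50 → 1/40 → 1/30 — 1 stop longer (brighter).
Net change so far: 1 stop darker. Offset with the ISO: 640 → 800 → 1000 → 1250.

ISO 1250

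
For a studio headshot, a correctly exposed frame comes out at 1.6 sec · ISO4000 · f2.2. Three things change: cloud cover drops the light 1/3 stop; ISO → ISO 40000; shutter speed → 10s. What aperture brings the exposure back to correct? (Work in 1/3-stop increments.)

Scene light: 1/3 stop darker.
ISO: 4000 → 5000 → 6400 → 8000 → 10000 → 12800 → 16000 → 20000 → 25600 → 32000 → 40000 — 3 1/3 stops raised (brighter).
Shutter speed: 1.6 → 2 → 2.5 → 3.2 → 4 → 5 → 6 → 8 → 10 — 2 2/3 stops longer (brighter).
Net so far: 5 2/3 stops brighter. Aperture: f/2.2 → f/2.5 → f/2.8 → f/3.2 → f/3.5 → f/4 → f/4.5 → f/5 → f/5.6 → f/6.3 → f/7.1 → f/8 → f/9 → f/10 → f/11 → f/13 → f/14 → f/16.

f/16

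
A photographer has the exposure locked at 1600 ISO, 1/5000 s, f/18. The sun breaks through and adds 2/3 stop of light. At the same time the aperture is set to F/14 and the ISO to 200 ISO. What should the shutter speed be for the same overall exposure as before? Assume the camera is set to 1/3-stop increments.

1/1600s

Scene light: 2/3 stop brighter.
Aperture: f/18 → f/16 → f/14 — 2/3 stop opened up (brighter).
ISO: 1600 → 1250 → 1000 → 800 → 640 → 500 → 400 → 320 → 250 → 200 — 3 stops dropped (darker).
Net so far: 1 2/3 stops darker. Shutter speed: 1/5000 → 1/4000 → 1/3200 → 1/2500 → 1/2000 → 1/1600.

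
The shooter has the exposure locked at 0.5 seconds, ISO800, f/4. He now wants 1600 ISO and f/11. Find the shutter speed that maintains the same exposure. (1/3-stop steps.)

2 s

ISO: 800 → 1000 → 1250 → 1600 — 1 stop raised (brighter).
Aperture: f/4 → f/4.5 → f/5 → f/5.6 → f/6.3 → f/7.1 → f/8 → f/9 → f/10 → f/11 — 3 stops stopped down (darker).
Net change so far: 2 stops darker. Offset with the shutter speed: 0.5 → 0.6 → 0.8 → 1 → 1.3 → 1.6 → 2.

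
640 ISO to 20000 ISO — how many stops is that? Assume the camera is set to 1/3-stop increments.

5 stops

640 → 800 → 1000 → 1250 → 1600 → 2000 → 2500 → 3200 → 4000 → 5000 → 6400 → 8000 → 10000 → 12800 → 16000 → 20000 — count the steps: 15 third-stops = 5 stops.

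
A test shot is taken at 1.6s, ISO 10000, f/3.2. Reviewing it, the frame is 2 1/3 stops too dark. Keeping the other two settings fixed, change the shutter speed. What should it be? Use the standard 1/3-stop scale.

8 s

Underexposed by 2 1/3 stops → need 2 1/3 stops brighter.
Shutter speed: 1.6 → 2 → 2.5 → 3.2 → 4 → 5 → 6 → 8.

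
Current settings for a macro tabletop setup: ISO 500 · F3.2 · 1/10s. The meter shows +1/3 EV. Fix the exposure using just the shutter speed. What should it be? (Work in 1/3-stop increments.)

Overexposed by 1/3 stop → need 1/3 stop darker.
Shutter speed: 1/10 → 1/13.

1/13s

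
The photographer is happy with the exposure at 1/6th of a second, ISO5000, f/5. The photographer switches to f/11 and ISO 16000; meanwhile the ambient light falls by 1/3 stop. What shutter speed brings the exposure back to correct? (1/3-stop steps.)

0.3 s

Scene light: 1/3 stop darker.
Aperture: f/5 → f/5.6 → f/6.3 → f/7.1 → f/8 → f/9 → f/10 → f/11 — 2 1/3 stops narrower (darker).
ISO: 5000 → 6400 → 8000 → 10000 → 12800 → 16000 — 1 2/3 stops higher (brighter).
Net so far: 1 stop darker. Shutter speed: 1/6 → 1/5 → 1/4 → 0.3.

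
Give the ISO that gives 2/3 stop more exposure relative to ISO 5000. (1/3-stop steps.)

ISO: 5000 → 6400 → 8000 — 2/3 stop raised (brighter).

ISO 8000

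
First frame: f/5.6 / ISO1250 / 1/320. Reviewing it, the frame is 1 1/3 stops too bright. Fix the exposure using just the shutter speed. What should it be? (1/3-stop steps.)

Overexposed by 1 1/3 stops → need 1 1/3 stops darker.
Shutter speed: 1/320 → 1/400 → 1/500 → 1/640 → 1/800.

1/800s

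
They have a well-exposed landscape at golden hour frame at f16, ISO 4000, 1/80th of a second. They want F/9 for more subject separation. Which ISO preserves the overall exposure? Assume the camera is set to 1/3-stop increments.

Aperture: f/16 → f/14 → f/13 → f/11 → f/10 → f/9 — 1 2/3 stops opened up (brighter).
Need 1 2/3 stops darker from the ISO: 4000 → 3200 → 2500 → 2000 → 1600 → 1250.

ISO 1250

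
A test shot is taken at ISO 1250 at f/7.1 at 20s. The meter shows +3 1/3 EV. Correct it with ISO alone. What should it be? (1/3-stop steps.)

Overexposed by 3 1/3 stops → need 3 1/3 stops darker.
ISO: 1250 → 1000 → 800 → 640 → 500 → 400 → 320 → 250 → 200 → 160 → 125.

ISO 125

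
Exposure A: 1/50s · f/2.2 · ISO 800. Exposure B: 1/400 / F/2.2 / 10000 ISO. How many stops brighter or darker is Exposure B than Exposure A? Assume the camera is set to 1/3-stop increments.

Aperture: unchanged.
Shutter speed: 1/50 → 1/60 → 1/80 → 1/100 → 1/125 → 1/160 → 1/200 → 1/250 → 1/320 → 1/400 — 3 stops faster (darker).
ISO: 800 → 1000 → 1250 → 1600 → 2000 → 2500 → 3200 → 4000 → 5000 → 6400 → 8000 → 10000 — 3 2/3 stops raised (brighter).
Net: −3 +3 2/3 = +2/3 stops.

2/3 stop brighter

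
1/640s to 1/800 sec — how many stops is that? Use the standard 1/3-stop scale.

1/640 → 1/800 — count the steps: 1 third-stops = 1/3 stop.

1/3 stop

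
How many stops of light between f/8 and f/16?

f/8 → f/11 → f/16 — count the steps: 2 stops.

2 stops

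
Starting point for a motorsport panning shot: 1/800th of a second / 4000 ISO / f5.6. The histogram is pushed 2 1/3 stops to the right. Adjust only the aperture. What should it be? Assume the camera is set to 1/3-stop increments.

Overexposed by 2 1/3 stops → need 2 1/3 stops darker.
Aperture: f/5.6 → f/6.3 → f/7.1 → f/8 → f/9 → f/10 → f/11 → f/13.

f/13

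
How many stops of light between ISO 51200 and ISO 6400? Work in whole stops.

51200 → 25600 → 12800 → 6400 — count the steps: 3 stops.

3 stops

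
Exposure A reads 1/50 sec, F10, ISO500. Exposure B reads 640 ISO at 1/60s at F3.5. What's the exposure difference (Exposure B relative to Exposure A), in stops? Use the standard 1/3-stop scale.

Aperture: f/10 → f/9 → f/8 → f/7.1 → f/6.3 → f/5.6 → f/5 → f/4.5 → f/4 → f/3.5 — 3 stops opened up (brighter).
Shutter speed: 1/50 → 1/60 — 1/3 stop faster (darker).
ISO: 500 → 640 — 1/3 stop higher (brighter).
Net: +3 −1/3 +1/3 = +3 stops.

3 stops brighter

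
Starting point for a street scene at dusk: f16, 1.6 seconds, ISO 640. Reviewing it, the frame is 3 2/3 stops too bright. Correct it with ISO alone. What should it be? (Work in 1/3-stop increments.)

ISO 50

Overexposed by 3 2/3 stops → need 3 2/3 stops darker.
ISO: 640 → 500 → 400 → 320 → 250 → 200 → 160 → 125 → 100 → 80 → 64 → 50.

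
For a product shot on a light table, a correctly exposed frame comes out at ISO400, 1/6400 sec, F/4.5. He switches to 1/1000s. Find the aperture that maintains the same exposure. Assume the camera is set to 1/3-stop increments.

f/11

Shutter speed: 1/6400 → 1/5000 → 1/4000 → 1/3200 → 1/2500 → 1/2000 → 1/1600 → 1/1250 → 1/1000 — 2 2/3 stops longer (brighter).
Need 2 2/3 stops darker from the aperture: f/4.5 → f/5 → f/5.6 → f/6.3 → f/7.1 → f/8 → f/9 → f/10 → f/11.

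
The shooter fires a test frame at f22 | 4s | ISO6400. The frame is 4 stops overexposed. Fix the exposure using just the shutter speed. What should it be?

Overexposed by 4 stops → need 4 stops darker.
Shutter speed: 4 → 2 → 1 → 1/2 → 1/4.

1/4s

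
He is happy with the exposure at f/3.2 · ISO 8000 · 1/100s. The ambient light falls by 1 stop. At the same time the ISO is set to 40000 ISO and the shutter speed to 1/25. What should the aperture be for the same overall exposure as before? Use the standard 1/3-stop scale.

f/10

Scene light: 1 stop darker.
ISO: 8000 → 10000 → 12800 → 16000 → 20000 → 25600 → 32000 → 40000 — 2 1/3 stops raised (brighter).
Shutter speed: 1/100 → 1/80 → 1/60 → 1/50 → 1/40 → 1/30 → 1/25 — 2 stops longer (brighter).
Net so far: 3 1/3 stops brighter. Aperture: f/3.2 → f/3.5 → f/4 → f/4.5 → f/5 → f/5.6 → f/6.3 → f/7.1 → f/8 → f/9 → f/10.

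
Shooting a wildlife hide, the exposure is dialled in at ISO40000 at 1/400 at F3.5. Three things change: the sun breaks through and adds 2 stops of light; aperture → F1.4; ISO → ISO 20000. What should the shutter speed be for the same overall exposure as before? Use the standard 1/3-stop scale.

1/5000s

Scene light: 2 stops brighter.
Aperture: f/3.5 → f/3.2 → f/2.8 → f/2.5 → f/2.2 → f/2 → f/1.8 → f/1.6 → f/1.4 — 2 2/3 stops wider (brighter).
ISO: 40000 → 32000 → 25600 → 20000 — 1 stop lower (darker).
Net so far: 3 2/3 stops brighter. Shutter speed: 1/400 → 1/500 → 1/640 → 1/800 → 1/1000 → 1/1250 → 1/1600 → 1/2000 → 1/2500 → 1/3200 → 1/4000 → 1/5000.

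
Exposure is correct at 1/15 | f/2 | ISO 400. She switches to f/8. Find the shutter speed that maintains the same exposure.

Aperture: f/2 → f/2.8 → f/4 → f/5.6 → f/8 — 4 stops narrower (darker).
Need 4 stops brighter from the shutter speed: 1/15 → 1/8 → 1/4 → 1/2 → 1.

1 s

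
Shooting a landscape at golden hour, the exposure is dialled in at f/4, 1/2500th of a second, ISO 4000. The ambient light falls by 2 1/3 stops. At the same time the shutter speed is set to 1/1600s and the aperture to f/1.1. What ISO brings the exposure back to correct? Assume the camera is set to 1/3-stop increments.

Scene light: 2 1/3 stops darker.
Shutter speed: 1/2500 → 1/2000 → 1/1600 — 2/3 stop slower (brighter).
Aperture: f/4 → f/3.5 → f/3.2 → f/2.8 → f/2.5 → f/2.2 → f/2 → f/1.8 → f/1.6 → f/1.4 → f/1.2 → f/1.1 — 3 2/3 stops wider (brighter).
Net so far: 2 stops brighter. ISO: 4000 → 3200 → 2500 → 2000 → 1600 → 1250 → 1000.

ISO 1000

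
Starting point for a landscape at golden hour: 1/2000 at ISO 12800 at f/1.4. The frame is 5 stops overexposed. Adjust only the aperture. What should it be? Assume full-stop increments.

f/8

Overexposed by 5 stops → need 5 stops darker.
Aperture: f/1.4 → f/2 → f/2.8 → f/4 → f/5.6 → f/8.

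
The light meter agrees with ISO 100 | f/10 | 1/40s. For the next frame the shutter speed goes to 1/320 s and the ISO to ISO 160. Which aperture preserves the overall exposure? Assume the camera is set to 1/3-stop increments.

Shutter speed: 1/40 → 1/50 → 1/60 → 1/80 → 1/100 → 1/125 → 1/160 → 1/200 → 1/250 → 1/320 — 3 stops shorter (darker).
ISO: 100 → 125 → 160 — 2/3 stop higher (brighter).
Net change so far: 2 1/3 stops darker. Offset with the aperture: f/10 → f/9 → f/8 → f/7.1 → f/6.3 → f/5.6 → f/5 → f/4.5.

f/4.5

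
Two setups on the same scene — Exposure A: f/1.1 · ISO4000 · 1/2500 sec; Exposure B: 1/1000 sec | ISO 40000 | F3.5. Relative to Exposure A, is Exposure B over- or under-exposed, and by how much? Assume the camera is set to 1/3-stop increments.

Aperture: f/1.1 → f/1.2 → f/1.4 → f/1.6 → f/1.8 → f/2 → f/2.2 → f/2.5 → f/2.8 → f/3.2 → f/3.5 — 3 1/3 stops narrower (darker).
Shutter speed: 1/2500 → 1/2000 → 1/1600 → 1/1250 → 1/1000 — 1 1/3 stops slower (brighter).
ISO: 4000 → 5000 → 6400 → 8000 → 10000 → 12800 → 16000 → 20000 → 25600 → 32000 → 40000 — 3 1/3 stops raised (brighter).
Net: −3 1/3 +1 1/3 +3 1/3 = +1 1/3 stops.

1 1/3 stops brighter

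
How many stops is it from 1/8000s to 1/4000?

1 stop

1/8000 → 1/4000 — count the steps: 1 stop.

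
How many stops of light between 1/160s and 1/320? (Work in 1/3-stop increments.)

1/160 → 1/200 → 1/250 → 1/320 — count the steps: 3 third-stops = 1 stop.

1 stop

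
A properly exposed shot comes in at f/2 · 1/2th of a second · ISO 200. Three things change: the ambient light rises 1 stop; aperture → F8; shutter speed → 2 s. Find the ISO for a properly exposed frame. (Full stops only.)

ISO 400

Scene light: 1 stop brighter.
Aperture: f/2 → f/2.8 → f/4 → f/5.6 → f/8 — 4 stops narrower (darker).
Shutter speed: 1/2 → 1 → 2 — 2 stops slower (brighter).
Net so far: 1 stop darker. ISO: 200 → 400.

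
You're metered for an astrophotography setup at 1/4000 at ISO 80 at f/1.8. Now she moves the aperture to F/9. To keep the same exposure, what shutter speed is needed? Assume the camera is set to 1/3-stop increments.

Aperture: f/1.8 → f/2 → f/2.2 → f/2.5 → f/2.8 → f/3.2 → f/3.5 → f/4 → f/4.5 → f/5 → f/5.6 → f/6.3 → f/7.1 → f/8 → f/9 — 4 2/3 stops stopped down (darker).
Need 4 2/3 stops brighter from the shutter speed: 1/4000 → 1/3200 → 1/2500 → 1/2000 → 1/1600 → 1/1250 → 1/1000 → 1/800 → 1/640 → 1/500 → 1/400 → 1/320 → 1/250 → 1/200 → 1/160.

1/160s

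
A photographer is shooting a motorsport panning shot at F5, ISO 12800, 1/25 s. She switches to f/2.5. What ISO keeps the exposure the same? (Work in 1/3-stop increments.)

ISO 3200

Aperture: f/5 → f/4.5 → f/4 → f/3.5 → f/3.2 → f/2.8 → f/2.5 — 2 stops opened up (brighter).
Need 2 stops darker from the ISO: 12800 → 10000 → 8000 → 6400 → 5000 → 4000 → 3200.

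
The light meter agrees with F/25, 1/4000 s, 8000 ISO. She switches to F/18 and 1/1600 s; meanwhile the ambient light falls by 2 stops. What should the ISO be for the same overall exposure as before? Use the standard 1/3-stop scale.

Scene light: 2 stops darker.
Aperture: f/25 → f/22 → f/20 → f/18 — 1 stop larger aperture (brighter).
Shutter speed: 1/4000 → 1/3200 → 1/2500 → 1/2000 → 1/1600 — 1 1/3 stops slower (brighter).
Net so far: 1/3 stop brighter. ISO: 8000 → 6400.

ISO 6400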